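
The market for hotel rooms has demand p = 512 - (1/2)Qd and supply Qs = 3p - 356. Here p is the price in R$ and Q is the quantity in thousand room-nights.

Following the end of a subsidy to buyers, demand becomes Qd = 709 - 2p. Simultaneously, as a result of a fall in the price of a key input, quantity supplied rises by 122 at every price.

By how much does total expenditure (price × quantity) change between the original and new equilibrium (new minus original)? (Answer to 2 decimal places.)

Before the shock: 1024 - 2p = 3p - 356 ⇒ 1380 = 5p ⇒ p = 276, Q = 472.
The shock moves the curves to Qd = 709 - 2p and Qs = 3p - 234.
Equate the new curves: 709 - 2p = 3p - 234, giving 943 = 5p, p = 188.6, Q = 331.8.
Expenditure moves from 276×472 = 130272 to 188.6×331.8 = 62577.48; change = -67694.52.

-67694.52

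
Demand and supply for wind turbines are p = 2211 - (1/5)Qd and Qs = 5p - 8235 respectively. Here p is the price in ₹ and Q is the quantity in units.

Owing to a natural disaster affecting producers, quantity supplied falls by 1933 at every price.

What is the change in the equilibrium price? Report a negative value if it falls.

Solve the original market: 11055 - 5p = 5p - 8235, hence p = 1929 and Q = 1410.
With the change applied: demand Qd = 11055 - 5p, supply Qs = 5p - 10168.
New equilibrium: 11055 - 5p = 5p - 10168 ⇒ 21223 = 10p ⇒ p = 2122.3, Q = 443.5.
Δp = 2122.3 − 1929 = +193.3.

+193.3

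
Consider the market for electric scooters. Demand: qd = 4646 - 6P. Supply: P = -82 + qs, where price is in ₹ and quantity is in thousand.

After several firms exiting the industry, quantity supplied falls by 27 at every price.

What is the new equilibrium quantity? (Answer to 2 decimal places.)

Before the shock: 4646 - 6P = P + 82 ⇒ 4564 = 7P ⇒ P = 652, q = 734.
The new curves are qd = 4646 - 6P (demand) and qs = P + 55 (supply).
Setting them equal: 4646 - 6P = P + 55 → 4591 = 7P, so P = 4591/7 ≈ 655.8571 and q = 4976/7 ≈ 710.8571.

710.86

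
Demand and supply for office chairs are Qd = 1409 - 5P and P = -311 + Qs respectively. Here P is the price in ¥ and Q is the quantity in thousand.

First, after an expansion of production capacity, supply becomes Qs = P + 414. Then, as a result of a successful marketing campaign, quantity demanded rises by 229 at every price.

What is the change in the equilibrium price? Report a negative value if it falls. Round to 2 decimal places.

+21.00

Initially, 1409 - 5P = P + 311, so 1098 = 6P and P = 183, Q = 494.
After the shift, demand is Qd = 1638 - 5P and supply is Qs = P + 414.
Equate the new curves: 1638 - 5P = P + 414, giving 1224 = 6P, P = 204, Q = 618.
ΔP = 204 − 183 = +21.00.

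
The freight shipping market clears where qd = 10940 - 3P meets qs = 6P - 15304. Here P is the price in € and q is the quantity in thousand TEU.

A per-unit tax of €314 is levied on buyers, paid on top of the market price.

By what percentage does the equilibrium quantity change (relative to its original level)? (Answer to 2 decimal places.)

-28.65

Original equilibrium: 10940 - 3P = 6P - 15304 gives 26244 = 9P, so P = 2916 and q = 2192.
Since buyers pay the price plus the tax, the effective demand curve becomes qd = 9998 - 3P.
Clearing the new market: 9998 - 3P = 6P - 15304, so P = 8434/3 ≈ 2811.3333 and q = 1564.
%Δq = (1564 − 2192) / 2192 × 100 = -28.65%.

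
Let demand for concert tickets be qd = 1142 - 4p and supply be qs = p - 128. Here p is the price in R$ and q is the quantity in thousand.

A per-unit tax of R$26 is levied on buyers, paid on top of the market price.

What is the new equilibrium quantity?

Solve the original market: 1142 - 4p = p - 128, hence p = 254 and q = 126.
Since buyers pay the price plus the tax, the effective demand curve becomes qd = 1038 - 4p.
Setting them equal: 1038 - 4p = p - 128 → 1166 = 5p, so p = 233.2 and q = 105.2.

105.2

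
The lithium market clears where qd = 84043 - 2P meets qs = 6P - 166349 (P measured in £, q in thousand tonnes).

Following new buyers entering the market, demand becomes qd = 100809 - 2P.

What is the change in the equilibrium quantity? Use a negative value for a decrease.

Original equilibrium: 84043 - 2P = 6P - 166349 gives 250392 = 8P, so P = 31299 and q = 21445.
With the change applied: demand qd = 100809 - 2P, supply qs = 6P - 166349.
Clearing the new market: 100809 - 2P = 6P - 166349, so P = 33394.75 and q = 34019.5.
Δq = 34019.5 − 21445 = +12574.5.

+12574.5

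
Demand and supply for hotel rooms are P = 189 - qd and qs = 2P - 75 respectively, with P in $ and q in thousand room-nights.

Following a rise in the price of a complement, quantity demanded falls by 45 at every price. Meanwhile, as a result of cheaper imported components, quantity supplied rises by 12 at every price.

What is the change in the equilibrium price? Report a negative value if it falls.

-19

Initially, 189 - P = 2P - 75, so 264 = 3P and P = 88, q = 101.
The new curves are qd = 144 - P (demand) and qs = 2P - 63 (supply).
Clearing the new market: 144 - P = 2P - 63, so P = 69 and q = 75.
ΔP = 69 − 88 = -19.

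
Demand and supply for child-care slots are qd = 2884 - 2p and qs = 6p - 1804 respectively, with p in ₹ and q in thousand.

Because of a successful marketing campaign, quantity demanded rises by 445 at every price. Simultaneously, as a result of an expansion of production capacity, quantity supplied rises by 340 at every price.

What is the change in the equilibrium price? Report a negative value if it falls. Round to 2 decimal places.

+13.13

Before the shock: 2884 - 2p = 6p - 1804 ⇒ 4688 = 8p ⇒ p = 586, q = 1712.
After the shift, demand is qd = 3329 - 2p and supply is qs = 6p - 1464.
New equilibrium: 3329 - 2p = 6p - 1464 ⇒ 4793 = 8p ⇒ p = 599.125, q = 2130.75.
Δp = 599.125 − 586 = +13.13.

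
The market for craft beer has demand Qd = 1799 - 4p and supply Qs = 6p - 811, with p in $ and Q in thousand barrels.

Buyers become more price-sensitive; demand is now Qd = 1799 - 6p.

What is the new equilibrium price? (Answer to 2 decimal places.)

217.50

Initially, 1799 - 4p = 6p - 811, so 2610 = 10p and p = 261, Q = 755.
After the shift, demand is Qd = 1799 - 6p and supply is Qs = 6p - 811.
Equate the new curves: 1799 - 6p = 6p - 811, giving 2610 = 12p, p = 217.5, Q = 494.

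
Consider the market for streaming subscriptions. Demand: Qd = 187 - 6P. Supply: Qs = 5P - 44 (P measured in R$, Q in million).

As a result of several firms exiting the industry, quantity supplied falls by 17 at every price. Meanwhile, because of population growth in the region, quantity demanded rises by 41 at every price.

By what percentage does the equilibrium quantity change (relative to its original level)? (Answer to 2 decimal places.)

+15.35

Solve the original market: 187 - 6P = 5P - 44, hence P = 21 and Q = 61.
The new curves are Qd = 228 - 6P (demand) and Qs = 5P - 61 (supply).
New equilibrium: 228 - 6P = 5P - 61 ⇒ 289 = 11P ⇒ P = 289/11 ≈ 26.2727, Q = 774/11 ≈ 70.3636.
%ΔQ = (70.3636 − 61) / 61 × 100 = +15.35%.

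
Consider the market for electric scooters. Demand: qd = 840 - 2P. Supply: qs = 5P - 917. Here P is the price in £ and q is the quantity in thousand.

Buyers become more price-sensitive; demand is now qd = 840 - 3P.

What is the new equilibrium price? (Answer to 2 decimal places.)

219.63

Initially, 840 - 2P = 5P - 917, so 1757 = 7P and P = 251, q = 338.
The shock moves the curves to qd = 840 - 3P and qs = 5P - 917.
Equate the new curves: 840 - 3P = 5P - 917, giving 1757 = 8P, P = 219.625, q = 181.125.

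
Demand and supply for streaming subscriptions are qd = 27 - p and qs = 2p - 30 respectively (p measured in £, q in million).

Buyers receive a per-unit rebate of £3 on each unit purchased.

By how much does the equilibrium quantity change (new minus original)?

+2

Before the shock: 27 - p = 2p - 30 ⇒ 57 = 3p ⇒ p = 19, q = 8.
Since buyers' out-of-pocket price is the market price minus the rebate, the effective demand curve becomes qd = 30 - p.
Equate the new curves: 30 - p = 2p - 30, giving 60 = 3p, p = 20, q = 10.
Δq = 10 − 8 = +2.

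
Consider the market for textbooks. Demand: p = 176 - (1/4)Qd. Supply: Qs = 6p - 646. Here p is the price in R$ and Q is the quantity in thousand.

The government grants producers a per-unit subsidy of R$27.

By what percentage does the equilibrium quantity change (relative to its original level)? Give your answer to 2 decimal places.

+39.51

Before the shock: 704 - 4p = 6p - 646 ⇒ 1350 = 10p ⇒ p = 135, Q = 164.
Since sellers receive the price plus the subsidy, the effective supply curve becomes Qs = 6p - 484.
Equate the new curves: 704 - 4p = 6p - 484, giving 1188 = 10p, p = 118.8, Q = 228.8.
%ΔQ = (228.8 − 164) / 164 × 100 = +39.51%.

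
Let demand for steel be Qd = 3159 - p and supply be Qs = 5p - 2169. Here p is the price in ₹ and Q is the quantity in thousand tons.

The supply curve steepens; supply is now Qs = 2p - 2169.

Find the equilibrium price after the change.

1776

Original equilibrium: 3159 - p = 5p - 2169 gives 5328 = 6p, so p = 888 and Q = 2271.
With the change applied: demand Qd = 3159 - p, supply Qs = 2p - 2169.
Equate the new curves: 3159 - p = 2p - 2169, giving 5328 = 3p, p = 1776, Q = 1383.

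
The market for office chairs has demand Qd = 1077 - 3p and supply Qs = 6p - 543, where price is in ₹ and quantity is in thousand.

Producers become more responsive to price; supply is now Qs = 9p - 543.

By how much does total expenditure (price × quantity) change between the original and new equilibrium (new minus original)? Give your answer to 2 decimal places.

-5940.00

Initially, 1077 - 3p = 6p - 543, so 1620 = 9p and p = 180, Q = 537.
With the change applied: demand Qd = 1077 - 3p, supply Qs = 9p - 543.
Equate the new curves: 1077 - 3p = 9p - 543, giving 1620 = 12p, p = 135, Q = 672.
Expenditure moves from 180×537 = 96660 to 135×672 = 90720; change = -5940.00.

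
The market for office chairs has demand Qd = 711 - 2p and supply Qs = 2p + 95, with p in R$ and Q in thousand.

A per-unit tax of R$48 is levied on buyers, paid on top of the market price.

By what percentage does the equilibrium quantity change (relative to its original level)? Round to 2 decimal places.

Original equilibrium: 711 - 2p = 2p + 95 gives 616 = 4p, so p = 154 and Q = 403.
Since buyers pay the price plus the tax, the effective demand curve becomes Qd = 615 - 2p.
Clearing the new market: 615 - 2p = 2p + 95, so p = 130 and Q = 355.
%ΔQ = (355 − 403) / 403 × 100 = -11.91%.

-11.91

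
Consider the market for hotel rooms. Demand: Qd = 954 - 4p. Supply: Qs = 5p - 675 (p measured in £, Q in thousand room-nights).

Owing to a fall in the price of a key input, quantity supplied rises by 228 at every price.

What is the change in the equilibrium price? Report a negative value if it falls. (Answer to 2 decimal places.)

-25.33

Original equilibrium: 954 - 4p = 5p - 675 gives 1629 = 9p, so p = 181 and Q = 230.
The new curves are Qd = 954 - 4p (demand) and Qs = 5p - 447 (supply).
New equilibrium: 954 - 4p = 5p - 447 ⇒ 1401 = 9p ⇒ p = 467/3 ≈ 155.6667, Q = 994/3 ≈ 331.3333.
Δp = 155.6667 − 181 = -25.33.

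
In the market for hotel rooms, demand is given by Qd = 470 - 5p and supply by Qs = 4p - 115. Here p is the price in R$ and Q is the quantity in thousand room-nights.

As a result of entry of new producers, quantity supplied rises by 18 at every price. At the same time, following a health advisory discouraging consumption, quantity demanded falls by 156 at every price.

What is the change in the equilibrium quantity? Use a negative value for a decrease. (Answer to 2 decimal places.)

Before the shock: 470 - 5p = 4p - 115 ⇒ 585 = 9p ⇒ p = 65, Q = 145.
The new curves are Qd = 314 - 5p (demand) and Qs = 4p - 97 (supply).
Equate the new curves: 314 - 5p = 4p - 97, giving 411 = 9p, p = 137/3 ≈ 45.6667, Q = 257/3 ≈ 85.6667.
ΔQ = 85.6667 − 145 = -59.33.

-59.33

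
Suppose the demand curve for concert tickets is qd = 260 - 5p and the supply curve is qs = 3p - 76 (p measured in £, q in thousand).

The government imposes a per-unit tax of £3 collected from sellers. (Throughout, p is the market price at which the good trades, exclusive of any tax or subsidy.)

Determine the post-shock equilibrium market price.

43.125

Solve the original market: 260 - 5p = 3p - 76, hence p = 42 and q = 50.
Since sellers keep the price net of the tax, the effective supply curve becomes qs = 3p - 85.
Clearing the new market: 260 - 5p = 3p - 85, so p = 43.125 and q = 44.375.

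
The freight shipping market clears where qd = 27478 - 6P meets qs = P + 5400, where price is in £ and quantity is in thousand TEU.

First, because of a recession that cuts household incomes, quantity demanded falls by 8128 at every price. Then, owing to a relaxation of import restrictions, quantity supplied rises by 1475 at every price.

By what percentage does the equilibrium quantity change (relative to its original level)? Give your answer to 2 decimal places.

Before the shock: 27478 - 6P = P + 5400 ⇒ 22078 = 7P ⇒ P = 3154, q = 8554.
With the change applied: demand qd = 19350 - 6P, supply qs = P + 6875.
Setting them equal: 19350 - 6P = P + 6875 → 12475 = 7P, so P = 12475/7 ≈ 1782.1429 and q = 60600/7 ≈ 8657.1429.
%Δq = (8657.1429 − 8554) / 8554 × 100 = +1.21%.

+1.21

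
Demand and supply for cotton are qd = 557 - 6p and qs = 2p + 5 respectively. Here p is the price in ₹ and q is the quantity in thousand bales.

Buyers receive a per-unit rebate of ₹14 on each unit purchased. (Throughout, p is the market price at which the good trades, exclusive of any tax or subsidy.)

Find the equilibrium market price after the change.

79.5

Initially, 557 - 6p = 2p + 5, so 552 = 8p and p = 69, q = 143.
Since buyers' out-of-pocket price is the market price minus the rebate, the effective demand curve becomes qd = 641 - 6p.
Equate the new curves: 641 - 6p = 2p + 5, giving 636 = 8p, p = 79.5, q = 164.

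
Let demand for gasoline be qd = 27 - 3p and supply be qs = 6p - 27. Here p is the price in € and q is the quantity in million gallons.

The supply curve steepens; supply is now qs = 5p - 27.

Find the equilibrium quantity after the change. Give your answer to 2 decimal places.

Original equilibrium: 27 - 3p = 6p - 27 gives 54 = 9p, so p = 6 and q = 9.
With the change applied: demand qd = 27 - 3p, supply qs = 5p - 27.
Clearing the new market: 27 - 3p = 5p - 27, so p = 6.75 and q = 6.75.

6.75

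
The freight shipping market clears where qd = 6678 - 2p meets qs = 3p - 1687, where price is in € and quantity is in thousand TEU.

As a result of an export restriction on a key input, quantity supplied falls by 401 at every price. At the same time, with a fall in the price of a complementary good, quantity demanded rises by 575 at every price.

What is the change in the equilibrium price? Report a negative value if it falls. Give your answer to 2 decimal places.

Initially, 6678 - 2p = 3p - 1687, so 8365 = 5p and p = 1673, q = 3332.
After the shift, demand is qd = 7253 - 2p and supply is qs = 3p - 2088.
Setting them equal: 7253 - 2p = 3p - 2088 → 9341 = 5p, so p = 1868.2 and q = 3516.6.
Δp = 1868.2 − 1673 = +195.20.

+195.20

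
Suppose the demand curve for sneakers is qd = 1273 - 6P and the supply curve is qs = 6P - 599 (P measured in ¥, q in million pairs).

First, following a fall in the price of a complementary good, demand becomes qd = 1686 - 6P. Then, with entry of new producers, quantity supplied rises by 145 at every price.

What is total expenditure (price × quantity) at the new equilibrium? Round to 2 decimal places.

109853.33

Before the shock: 1273 - 6P = 6P - 599 ⇒ 1872 = 12P ⇒ P = 156, q = 337.
After the shift, demand is qd = 1686 - 6P and supply is qs = 6P - 454.
New equilibrium: 1686 - 6P = 6P - 454 ⇒ 2140 = 12P ⇒ P = 535/3 ≈ 178.3333, q = 616.
New expenditure = 178.3333 × 616 = 109853.33.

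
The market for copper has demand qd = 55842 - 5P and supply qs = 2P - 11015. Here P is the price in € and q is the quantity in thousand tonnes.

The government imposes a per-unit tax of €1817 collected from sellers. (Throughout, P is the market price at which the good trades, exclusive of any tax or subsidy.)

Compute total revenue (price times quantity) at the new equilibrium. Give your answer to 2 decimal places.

Original equilibrium: 55842 - 5P = 2P - 11015 gives 66857 = 7P, so P = 9551 and q = 8087.
Since sellers keep the price net of the tax, the effective supply curve becomes qs = 2P - 14649.
Setting them equal: 55842 - 5P = 2P - 14649 → 70491 = 7P, so P = 70491/7 ≈ 10070.1429 and q = 38439/7 ≈ 5491.2857.
New expenditure = 10070.1429 × 5491.2857 = 55298031.61.

55298031.61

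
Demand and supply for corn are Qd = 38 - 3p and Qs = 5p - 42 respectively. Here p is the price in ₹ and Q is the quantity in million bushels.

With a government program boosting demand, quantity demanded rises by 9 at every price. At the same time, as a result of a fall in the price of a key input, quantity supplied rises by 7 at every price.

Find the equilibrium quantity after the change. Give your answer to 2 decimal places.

16.25

Solve the original market: 38 - 3p = 5p - 42, hence p = 10 and Q = 8.
The new curves are Qd = 47 - 3p (demand) and Qs = 5p - 35 (supply).
Equate the new curves: 47 - 3p = 5p - 35, giving 82 = 8p, p = 10.25, Q = 16.25.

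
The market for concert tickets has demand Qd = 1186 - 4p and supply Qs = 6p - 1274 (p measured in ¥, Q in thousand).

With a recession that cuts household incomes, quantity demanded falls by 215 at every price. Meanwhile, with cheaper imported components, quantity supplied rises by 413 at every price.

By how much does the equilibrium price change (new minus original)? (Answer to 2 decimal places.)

-62.80

Initially, 1186 - 4p = 6p - 1274, so 2460 = 10p and p = 246, Q = 202.
After the shift, demand is Qd = 971 - 4p and supply is Qs = 6p - 861.
New equilibrium: 971 - 4p = 6p - 861 ⇒ 1832 = 10p ⇒ p = 183.2, Q = 238.2.
Δp = 183.2 − 246 = -62.80.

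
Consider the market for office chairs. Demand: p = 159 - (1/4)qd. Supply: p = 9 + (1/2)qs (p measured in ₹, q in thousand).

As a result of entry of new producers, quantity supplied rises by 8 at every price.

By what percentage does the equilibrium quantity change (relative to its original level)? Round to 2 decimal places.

+2.67

Original equilibrium: 636 - 4p = 2p - 18 gives 654 = 6p, so p = 109 and q = 200.
After the shift, demand is qd = 636 - 4p and supply is qs = 2p - 10.
Clearing the new market: 636 - 4p = 2p - 10, so p = 323/3 ≈ 107.6667 and q = 616/3 ≈ 205.3333.
%Δq = (205.3333 − 200) / 200 × 100 = +2.67%.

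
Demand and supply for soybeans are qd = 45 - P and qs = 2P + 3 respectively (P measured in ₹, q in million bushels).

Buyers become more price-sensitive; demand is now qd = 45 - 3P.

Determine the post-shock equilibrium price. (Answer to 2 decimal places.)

Solve the original market: 45 - P = 2P + 3, hence P = 14 and q = 31.
After the shift, demand is qd = 45 - 3P and supply is qs = 2P + 3.
Setting them equal: 45 - 3P = 2P + 3 → 42 = 5P, so P = 8.4 and q = 19.8.

8.40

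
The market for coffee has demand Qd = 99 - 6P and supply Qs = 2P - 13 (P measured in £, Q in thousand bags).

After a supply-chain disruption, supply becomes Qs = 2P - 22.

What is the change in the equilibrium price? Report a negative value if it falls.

+1.125

Initially, 99 - 6P = 2P - 13, so 112 = 8P and P = 14, Q = 15.
After the shift, demand is Qd = 99 - 6P and supply is Qs = 2P - 22.
Clearing the new market: 99 - 6P = 2P - 22, so P = 15.125 and Q = 8.25.
ΔP = 15.125 − 14 = +1.125.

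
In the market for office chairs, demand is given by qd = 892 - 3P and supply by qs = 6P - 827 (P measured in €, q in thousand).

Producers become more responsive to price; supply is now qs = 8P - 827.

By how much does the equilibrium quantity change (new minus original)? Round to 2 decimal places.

Initially, 892 - 3P = 6P - 827, so 1719 = 9P and P = 191, q = 319.
The new curves are qd = 892 - 3P (demand) and qs = 8P - 827 (supply).
New equilibrium: 892 - 3P = 8P - 827 ⇒ 1719 = 11P ⇒ P = 1719/11 ≈ 156.2727, q = 4655/11 ≈ 423.1818.
Δq = 423.1818 − 319 = +104.18.

+104.18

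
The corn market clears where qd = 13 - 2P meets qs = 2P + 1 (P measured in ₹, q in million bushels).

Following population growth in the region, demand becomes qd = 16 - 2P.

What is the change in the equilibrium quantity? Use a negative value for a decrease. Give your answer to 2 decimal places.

+1.50

Original equilibrium: 13 - 2P = 2P + 1 gives 12 = 4P, so P = 3 and q = 7.
With the change applied: demand qd = 16 - 2P, supply qs = 2P + 1.
Clearing the new market: 16 - 2P = 2P + 1, so P = 3.75 and q = 8.5.
Δq = 8.5 − 7 = +1.50.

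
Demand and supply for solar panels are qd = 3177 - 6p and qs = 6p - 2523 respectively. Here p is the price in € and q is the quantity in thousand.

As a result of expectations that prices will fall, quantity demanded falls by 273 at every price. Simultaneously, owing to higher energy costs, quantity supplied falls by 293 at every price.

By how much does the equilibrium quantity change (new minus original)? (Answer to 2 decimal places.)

-283.00

Solve the original market: 3177 - 6p = 6p - 2523, hence p = 475 and q = 327.
The new curves are qd = 2904 - 6p (demand) and qs = 6p - 2816 (supply).
Setting them equal: 2904 - 6p = 6p - 2816 → 5720 = 12p, so p = 1430/3 ≈ 476.6667 and q = 44.
Δq = 44 − 327 = -283.00.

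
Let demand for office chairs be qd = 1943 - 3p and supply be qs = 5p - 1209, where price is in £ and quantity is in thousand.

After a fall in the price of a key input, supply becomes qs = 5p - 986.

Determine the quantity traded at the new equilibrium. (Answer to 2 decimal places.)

844.63

Before the shock: 1943 - 3p = 5p - 1209 ⇒ 3152 = 8p ⇒ p = 394, q = 761.
With the change applied: demand qd = 1943 - 3p, supply qs = 5p - 986.
Clearing the new market: 1943 - 3p = 5p - 986, so p = 366.125 and q = 844.625.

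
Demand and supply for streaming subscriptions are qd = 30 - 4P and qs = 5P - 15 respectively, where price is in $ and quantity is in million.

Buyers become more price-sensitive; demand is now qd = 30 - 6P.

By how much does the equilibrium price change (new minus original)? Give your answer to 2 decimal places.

Original equilibrium: 30 - 4P = 5P - 15 gives 45 = 9P, so P = 5 and q = 10.
The new curves are qd = 30 - 6P (demand) and qs = 5P - 15 (supply).
Setting them equal: 30 - 6P = 5P - 15 → 45 = 11P, so P = 45/11 ≈ 4.0909 and q = 60/11 ≈ 5.4545.
ΔP = 4.0909 − 5 = -0.91.

-0.91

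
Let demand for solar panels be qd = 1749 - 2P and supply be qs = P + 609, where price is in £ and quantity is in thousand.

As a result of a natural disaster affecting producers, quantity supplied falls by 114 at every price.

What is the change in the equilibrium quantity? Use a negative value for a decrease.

Initially, 1749 - 2P = P + 609, so 1140 = 3P and P = 380, q = 989.
With the change applied: demand qd = 1749 - 2P, supply qs = P + 495.
Clearing the new market: 1749 - 2P = P + 495, so P = 418 and q = 913.
Δq = 913 − 989 = -76.

-76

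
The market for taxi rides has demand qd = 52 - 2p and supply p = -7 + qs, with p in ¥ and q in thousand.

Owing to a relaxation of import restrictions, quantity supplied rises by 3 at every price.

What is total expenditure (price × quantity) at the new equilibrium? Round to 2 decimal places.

Before the shock: 52 - 2p = p + 7 ⇒ 45 = 3p ⇒ p = 15, q = 22.
The shock moves the curves to qd = 52 - 2p and qs = p + 10.
Clearing the new market: 52 - 2p = p + 10, so p = 14 and q = 24.
New expenditure = 14 × 24 = 336.00.

336.00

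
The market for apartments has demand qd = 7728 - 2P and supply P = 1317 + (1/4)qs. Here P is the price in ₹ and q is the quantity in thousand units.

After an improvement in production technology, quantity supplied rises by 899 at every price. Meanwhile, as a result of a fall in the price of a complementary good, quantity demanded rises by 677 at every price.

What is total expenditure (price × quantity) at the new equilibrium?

Before the shock: 7728 - 2P = 4P - 5268 ⇒ 12996 = 6P ⇒ P = 2166, q = 3396.
With the change applied: demand qd = 8405 - 2P, supply qs = 4P - 4369.
Setting them equal: 8405 - 2P = 4P - 4369 → 12774 = 6P, so P = 2129 and q = 4147.
New expenditure = 2129 × 4147 = 8828963.

8828963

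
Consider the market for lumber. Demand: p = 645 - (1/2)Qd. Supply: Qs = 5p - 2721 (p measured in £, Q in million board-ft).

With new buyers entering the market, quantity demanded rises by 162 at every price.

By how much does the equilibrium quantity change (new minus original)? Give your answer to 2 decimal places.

+115.71

Initially, 1290 - 2p = 5p - 2721, so 4011 = 7p and p = 573, Q = 144.
The shock moves the curves to Qd = 1452 - 2p and Qs = 5p - 2721.
New equilibrium: 1452 - 2p = 5p - 2721 ⇒ 4173 = 7p ⇒ p = 4173/7 ≈ 596.1429, Q = 1818/7 ≈ 259.7143.
ΔQ = 259.7143 − 144 = +115.71.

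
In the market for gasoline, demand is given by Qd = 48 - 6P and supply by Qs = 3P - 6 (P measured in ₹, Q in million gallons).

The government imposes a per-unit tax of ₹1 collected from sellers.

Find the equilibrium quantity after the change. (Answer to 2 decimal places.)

10.00

Initially, 48 - 6P = 3P - 6, so 54 = 9P and P = 6, Q = 12.
Since sellers keep the price net of the tax, the effective supply curve becomes Qs = 3P - 9.
Clearing the new market: 48 - 6P = 3P - 9, so P = 19/3 ≈ 6.3333 and Q = 10.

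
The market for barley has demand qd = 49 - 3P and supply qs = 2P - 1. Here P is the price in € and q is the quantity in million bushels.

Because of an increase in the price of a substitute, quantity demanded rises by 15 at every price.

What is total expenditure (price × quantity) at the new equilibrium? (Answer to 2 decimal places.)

325.00

Before the shock: 49 - 3P = 2P - 1 ⇒ 50 = 5P ⇒ P = 10, q = 19.
The new curves are qd = 64 - 3P (demand) and qs = 2P - 1 (supply).
Setting them equal: 64 - 3P = 2P - 1 → 65 = 5P, so P = 13 and q = 25.
New expenditure = 13 × 25 = 325.00.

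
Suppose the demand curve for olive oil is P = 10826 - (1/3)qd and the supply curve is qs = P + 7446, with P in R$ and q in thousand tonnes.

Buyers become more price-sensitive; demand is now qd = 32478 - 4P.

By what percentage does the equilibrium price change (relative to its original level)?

-20

Solve the original market: 32478 - 3P = P + 7446, hence P = 6258 and q = 13704.
With the change applied: demand qd = 32478 - 4P, supply qs = P + 7446.
Equate the new curves: 32478 - 4P = P + 7446, giving 25032 = 5P, P = 5006.4, q = 12452.4.
%ΔP = (5006.4 − 6258) / 6258 × 100 = -20%.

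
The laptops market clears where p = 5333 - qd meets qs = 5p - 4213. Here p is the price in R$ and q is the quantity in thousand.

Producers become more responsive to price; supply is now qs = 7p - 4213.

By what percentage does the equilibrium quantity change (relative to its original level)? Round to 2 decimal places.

Original equilibrium: 5333 - p = 5p - 4213 gives 9546 = 6p, so p = 1591 and q = 3742.
With the change applied: demand qd = 5333 - p, supply qs = 7p - 4213.
Setting them equal: 5333 - p = 7p - 4213 → 9546 = 8p, so p = 1193.25 and q = 4139.75.
%Δq = (4139.75 − 3742) / 3742 × 100 = +10.63%.

+10.63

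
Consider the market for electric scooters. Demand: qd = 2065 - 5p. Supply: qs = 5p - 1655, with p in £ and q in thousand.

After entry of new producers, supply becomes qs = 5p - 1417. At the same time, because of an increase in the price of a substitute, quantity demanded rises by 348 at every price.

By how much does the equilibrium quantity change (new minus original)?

+293

Before the shock: 2065 - 5p = 5p - 1655 ⇒ 3720 = 10p ⇒ p = 372, q = 205.
The shock moves the curves to qd = 2413 - 5p and qs = 5p - 1417.
New equilibrium: 2413 - 5p = 5p - 1417 ⇒ 3830 = 10p ⇒ p = 383, q = 498.
Δq = 498 − 205 = +293.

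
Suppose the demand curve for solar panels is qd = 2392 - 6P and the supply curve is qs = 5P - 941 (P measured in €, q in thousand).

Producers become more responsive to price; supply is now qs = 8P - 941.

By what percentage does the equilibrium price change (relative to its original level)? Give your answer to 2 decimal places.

Initially, 2392 - 6P = 5P - 941, so 3333 = 11P and P = 303, q = 574.
After the shift, demand is qd = 2392 - 6P and supply is qs = 8P - 941.
Setting them equal: 2392 - 6P = 8P - 941 → 3333 = 14P, so P = 3333/14 ≈ 238.0714 and q = 6745/7 ≈ 963.5714.
%ΔP = (238.0714 − 303) / 303 × 100 = -21.43%.

-21.43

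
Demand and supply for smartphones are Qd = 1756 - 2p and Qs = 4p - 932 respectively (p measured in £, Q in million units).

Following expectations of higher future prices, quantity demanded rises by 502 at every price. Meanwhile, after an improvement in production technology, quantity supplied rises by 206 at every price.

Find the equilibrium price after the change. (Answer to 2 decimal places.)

Solve the original market: 1756 - 2p = 4p - 932, hence p = 448 and Q = 860.
The new curves are Qd = 2258 - 2p (demand) and Qs = 4p - 726 (supply).
Clearing the new market: 2258 - 2p = 4p - 726, so p = 1492/3 ≈ 497.3333 and Q = 3790/3 ≈ 1263.3333.

497.33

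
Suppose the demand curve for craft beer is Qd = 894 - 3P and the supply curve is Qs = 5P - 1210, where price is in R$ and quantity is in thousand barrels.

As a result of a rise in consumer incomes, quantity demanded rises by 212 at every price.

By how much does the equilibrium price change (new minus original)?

+26.5

Original equilibrium: 894 - 3P = 5P - 1210 gives 2104 = 8P, so P = 263 and Q = 105.
With the change applied: demand Qd = 1106 - 3P, supply Qs = 5P - 1210.
New equilibrium: 1106 - 3P = 5P - 1210 ⇒ 2316 = 8P ⇒ P = 289.5, Q = 237.5.
ΔP = 289.5 − 263 = +26.5.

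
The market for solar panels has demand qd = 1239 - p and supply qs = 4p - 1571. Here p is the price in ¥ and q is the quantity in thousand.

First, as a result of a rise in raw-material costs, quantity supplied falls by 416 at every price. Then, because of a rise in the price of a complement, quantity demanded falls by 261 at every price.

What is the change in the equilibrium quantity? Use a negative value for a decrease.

-292

Original equilibrium: 1239 - p = 4p - 1571 gives 2810 = 5p, so p = 562 and q = 677.
With the change applied: demand qd = 978 - p, supply qs = 4p - 1987.
Equate the new curves: 978 - p = 4p - 1987, giving 2965 = 5p, p = 593, q = 385.
Δq = 385 − 677 = -292.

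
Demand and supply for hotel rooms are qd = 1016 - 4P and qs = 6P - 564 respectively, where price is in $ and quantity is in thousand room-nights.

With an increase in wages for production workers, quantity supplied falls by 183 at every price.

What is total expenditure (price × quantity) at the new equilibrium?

54794.04

Before the shock: 1016 - 4P = 6P - 564 ⇒ 1580 = 10P ⇒ P = 158, q = 384.
With the change applied: demand qd = 1016 - 4P, supply qs = 6P - 747.
Equate the new curves: 1016 - 4P = 6P - 747, giving 1763 = 10P, P = 176.3, q = 310.8.
New expenditure = 176.3 × 310.8 = 54794.04.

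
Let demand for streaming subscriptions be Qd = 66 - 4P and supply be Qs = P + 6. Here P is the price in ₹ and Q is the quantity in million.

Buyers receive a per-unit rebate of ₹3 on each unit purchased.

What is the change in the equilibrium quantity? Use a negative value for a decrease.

+2.4

Original equilibrium: 66 - 4P = P + 6 gives 60 = 5P, so P = 12 and Q = 18.
Since buyers' out-of-pocket price is the market price minus the rebate, the effective demand curve becomes Qd = 78 - 4P.
Setting them equal: 78 - 4P = P + 6 → 72 = 5P, so P = 14.4 and Q = 20.4.
ΔQ = 20.4 − 18 = +2.4.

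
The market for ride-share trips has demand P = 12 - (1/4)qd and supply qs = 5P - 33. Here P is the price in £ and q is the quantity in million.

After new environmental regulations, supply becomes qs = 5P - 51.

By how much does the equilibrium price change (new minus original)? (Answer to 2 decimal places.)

Original equilibrium: 48 - 4P = 5P - 33 gives 81 = 9P, so P = 9 and q = 12.
After the shift, demand is qd = 48 - 4P and supply is qs = 5P - 51.
Equate the new curves: 48 - 4P = 5P - 51, giving 99 = 9P, P = 11, q = 4.
ΔP = 11 − 9 = +2.00.

+2.00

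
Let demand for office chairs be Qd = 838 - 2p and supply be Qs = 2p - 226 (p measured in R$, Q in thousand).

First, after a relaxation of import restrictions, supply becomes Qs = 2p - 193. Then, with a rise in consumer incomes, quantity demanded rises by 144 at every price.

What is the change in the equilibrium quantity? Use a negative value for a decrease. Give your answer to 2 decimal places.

+88.50

Original equilibrium: 838 - 2p = 2p - 226 gives 1064 = 4p, so p = 266 and Q = 306.
The new curves are Qd = 982 - 2p (demand) and Qs = 2p - 193 (supply).
Equate the new curves: 982 - 2p = 2p - 193, giving 1175 = 4p, p = 293.75, Q = 394.5.
ΔQ = 394.5 − 306 = +88.50.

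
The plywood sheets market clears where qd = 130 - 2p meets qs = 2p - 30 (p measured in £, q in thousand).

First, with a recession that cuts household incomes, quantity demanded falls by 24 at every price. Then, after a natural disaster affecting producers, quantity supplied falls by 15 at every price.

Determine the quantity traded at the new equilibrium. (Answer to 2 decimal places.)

Before the shock: 130 - 2p = 2p - 30 ⇒ 160 = 4p ⇒ p = 40, q = 50.
The shock moves the curves to qd = 106 - 2p and qs = 2p - 45.
Setting them equal: 106 - 2p = 2p - 45 → 151 = 4p, so p = 37.75 and q = 30.5.

30.50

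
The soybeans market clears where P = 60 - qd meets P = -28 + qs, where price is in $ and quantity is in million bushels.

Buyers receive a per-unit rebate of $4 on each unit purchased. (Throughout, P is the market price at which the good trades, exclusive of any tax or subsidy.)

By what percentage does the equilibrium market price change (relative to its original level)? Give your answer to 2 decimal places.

Original equilibrium: 60 - P = P + 28 gives 32 = 2P, so P = 16 and q = 44.
Since buyers' out-of-pocket price is the market price minus the rebate, the effective demand curve becomes qd = 64 - P.
Clearing the new market: 64 - P = P + 28, so P = 18 and q = 46.
%ΔP = (18 − 16) / 16 × 100 = +12.50%.

+12.50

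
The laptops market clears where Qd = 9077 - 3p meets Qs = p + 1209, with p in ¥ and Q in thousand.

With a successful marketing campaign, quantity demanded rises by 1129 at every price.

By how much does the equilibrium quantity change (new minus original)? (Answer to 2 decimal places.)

+282.25

Original equilibrium: 9077 - 3p = p + 1209 gives 7868 = 4p, so p = 1967 and Q = 3176.
The new curves are Qd = 10206 - 3p (demand) and Qs = p + 1209 (supply).
New equilibrium: 10206 - 3p = p + 1209 ⇒ 8997 = 4p ⇒ p = 2249.25, Q = 3458.25.
ΔQ = 3458.25 − 3176 = +282.25.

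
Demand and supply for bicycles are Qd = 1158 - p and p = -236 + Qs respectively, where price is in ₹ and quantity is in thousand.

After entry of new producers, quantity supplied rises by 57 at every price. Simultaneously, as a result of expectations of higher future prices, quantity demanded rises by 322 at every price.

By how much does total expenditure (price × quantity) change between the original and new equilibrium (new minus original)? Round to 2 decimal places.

+204820.75

Before the shock: 1158 - p = p + 236 ⇒ 922 = 2p ⇒ p = 461, Q = 697.
After the shift, demand is Qd = 1480 - p and supply is Qs = p + 293.
Equate the new curves: 1480 - p = p + 293, giving 1187 = 2p, p = 593.5, Q = 886.5.
Expenditure moves from 461×697 = 321317 to 593.5×886.5 = 526137.75; change = +204820.75.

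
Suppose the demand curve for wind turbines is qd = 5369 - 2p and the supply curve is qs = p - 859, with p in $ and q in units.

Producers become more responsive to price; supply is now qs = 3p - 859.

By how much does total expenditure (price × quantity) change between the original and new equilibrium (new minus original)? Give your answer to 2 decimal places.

+1058095.68

Solve the original market: 5369 - 2p = p - 859, hence p = 2076 and q = 1217.
The shock moves the curves to qd = 5369 - 2p and qs = 3p - 859.
Clearing the new market: 5369 - 2p = 3p - 859, so p = 1245.6 and q = 2877.8.
Expenditure moves from 2076×1217 = 2526492 to 1245.6×2877.8 = 3584587.68; change = +1058095.68.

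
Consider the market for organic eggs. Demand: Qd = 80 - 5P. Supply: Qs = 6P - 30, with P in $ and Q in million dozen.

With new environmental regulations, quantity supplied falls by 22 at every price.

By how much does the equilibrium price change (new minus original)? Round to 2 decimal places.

+2.00

Original equilibrium: 80 - 5P = 6P - 30 gives 110 = 11P, so P = 10 and Q = 30.
The shock moves the curves to Qd = 80 - 5P and Qs = 6P - 52.
Clearing the new market: 80 - 5P = 6P - 52, so P = 12 and Q = 20.
ΔP = 12 − 10 = +2.00.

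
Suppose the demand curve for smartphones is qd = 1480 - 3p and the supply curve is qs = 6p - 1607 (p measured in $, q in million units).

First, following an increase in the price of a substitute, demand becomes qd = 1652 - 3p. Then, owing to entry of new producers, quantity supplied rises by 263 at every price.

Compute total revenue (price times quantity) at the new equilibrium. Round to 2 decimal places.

217487.41

Original equilibrium: 1480 - 3p = 6p - 1607 gives 3087 = 9p, so p = 343 and q = 451.
The shock moves the curves to qd = 1652 - 3p and qs = 6p - 1344.
New equilibrium: 1652 - 3p = 6p - 1344 ⇒ 2996 = 9p ⇒ p = 2996/9 ≈ 332.8889, q = 1960/3 ≈ 653.3333.
New expenditure = 332.8889 × 653.3333 = 217487.41.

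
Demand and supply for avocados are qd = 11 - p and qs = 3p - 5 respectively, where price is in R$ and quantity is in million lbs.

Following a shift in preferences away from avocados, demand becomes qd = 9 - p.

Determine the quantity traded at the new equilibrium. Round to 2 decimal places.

5.50

Before the shock: 11 - p = 3p - 5 ⇒ 16 = 4p ⇒ p = 4, q = 7.
With the change applied: demand qd = 9 - p, supply qs = 3p - 5.
Clearing the new market: 9 - p = 3p - 5, so p = 3.5 and q = 5.5.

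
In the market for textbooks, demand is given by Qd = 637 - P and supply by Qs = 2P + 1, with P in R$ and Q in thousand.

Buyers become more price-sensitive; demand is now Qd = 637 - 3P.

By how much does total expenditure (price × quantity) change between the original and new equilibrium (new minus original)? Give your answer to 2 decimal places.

-57613.12

Original equilibrium: 637 - P = 2P + 1 gives 636 = 3P, so P = 212 and Q = 425.
With the change applied: demand Qd = 637 - 3P, supply Qs = 2P + 1.
New equilibrium: 637 - 3P = 2P + 1 ⇒ 636 = 5P ⇒ P = 127.2, Q = 255.4.
Expenditure moves from 212×425 = 90100 to 127.2×255.4 = 32486.88; change = -57613.12.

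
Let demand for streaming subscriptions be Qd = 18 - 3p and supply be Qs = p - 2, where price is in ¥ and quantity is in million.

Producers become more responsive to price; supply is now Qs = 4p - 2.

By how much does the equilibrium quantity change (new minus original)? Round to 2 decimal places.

+6.43

Solve the original market: 18 - 3p = p - 2, hence p = 5 and Q = 3.
After the shift, demand is Qd = 18 - 3p and supply is Qs = 4p - 2.
Clearing the new market: 18 - 3p = 4p - 2, so p = 20/7 ≈ 2.8571 and Q = 66/7 ≈ 9.4286.
ΔQ = 9.4286 − 3 = +6.43.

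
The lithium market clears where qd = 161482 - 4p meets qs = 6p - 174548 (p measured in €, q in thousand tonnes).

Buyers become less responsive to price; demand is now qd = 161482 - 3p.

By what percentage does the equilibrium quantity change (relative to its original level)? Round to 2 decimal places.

+82.76

Original equilibrium: 161482 - 4p = 6p - 174548 gives 336030 = 10p, so p = 33603 and q = 27070.
After the shift, demand is qd = 161482 - 3p and supply is qs = 6p - 174548.
Equate the new curves: 161482 - 3p = 6p - 174548, giving 336030 = 9p, p = 112010/3 ≈ 37336.6667, q = 49472.
%Δq = (49472 − 27070) / 27070 × 100 = +82.76%.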